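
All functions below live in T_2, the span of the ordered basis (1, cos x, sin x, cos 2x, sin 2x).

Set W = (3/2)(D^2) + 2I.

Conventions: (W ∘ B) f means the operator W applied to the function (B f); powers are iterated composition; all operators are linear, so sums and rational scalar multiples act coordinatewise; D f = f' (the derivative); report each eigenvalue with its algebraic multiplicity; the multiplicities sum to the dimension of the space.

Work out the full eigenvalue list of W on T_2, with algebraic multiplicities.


λ = -4 (multiplicity 2), λ = 1/2 (multiplicity 2), λ = 2 (multiplicity 1)

image of 1: 2
image of cos x: (1/2)cos x
image of sin x: (1/2)sin x
image of cos 2x: -4cos 2x
image of sin 2x: -4sin 2x
the matrix is diagonal; its diagonal is (2, 1/2, 1/2, -4, -4)
for a triangular matrix the eigenvalues are the diagonal entries, with algebraic multiplicity their repetition count


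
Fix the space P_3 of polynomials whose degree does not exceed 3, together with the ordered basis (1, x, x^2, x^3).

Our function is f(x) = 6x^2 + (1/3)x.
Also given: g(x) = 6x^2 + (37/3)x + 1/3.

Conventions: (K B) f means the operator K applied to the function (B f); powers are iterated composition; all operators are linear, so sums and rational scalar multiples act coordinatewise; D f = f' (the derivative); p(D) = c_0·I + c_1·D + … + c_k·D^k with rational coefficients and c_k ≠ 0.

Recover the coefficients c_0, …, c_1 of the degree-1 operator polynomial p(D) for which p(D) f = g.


c_0 = 1, c_1 = 1

D^0 f = 6x^2 + (1/3)x
D^1 f = 12x + 1/3
matching coefficients of g against c_0 f + c_1 Df + … from the top degree down determines the c_i
solution: c_0 = 1, c_1 = 1


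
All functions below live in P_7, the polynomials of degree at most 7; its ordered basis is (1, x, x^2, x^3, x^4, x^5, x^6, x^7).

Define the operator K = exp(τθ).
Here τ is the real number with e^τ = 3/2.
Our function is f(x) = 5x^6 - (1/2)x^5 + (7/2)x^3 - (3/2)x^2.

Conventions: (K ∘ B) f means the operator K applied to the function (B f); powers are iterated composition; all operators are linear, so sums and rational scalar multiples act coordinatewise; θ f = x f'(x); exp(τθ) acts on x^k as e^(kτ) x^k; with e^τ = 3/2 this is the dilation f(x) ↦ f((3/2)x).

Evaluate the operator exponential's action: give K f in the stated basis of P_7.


the image equals g(x) = (3645/64)x^6 - (243/64)x^5 + (189/16)x^3 - (27/8)x^2

exp(τθ) x^k = e^(kτ) x^k; with e^τ = 3/2 this sends x^k to (3/2)^k x^k
x^2 ↦ 9/4 x^2
x^3 ↦ 27/8 x^3
x^5 ↦ 243/32 x^5
x^6 ↦ 729/64 x^6
applying this coordinatewise to f: exp(τθ) f = (3645/64)x^6 - (243/64)x^5 + (189/16)x^3 - (27/8)x^2


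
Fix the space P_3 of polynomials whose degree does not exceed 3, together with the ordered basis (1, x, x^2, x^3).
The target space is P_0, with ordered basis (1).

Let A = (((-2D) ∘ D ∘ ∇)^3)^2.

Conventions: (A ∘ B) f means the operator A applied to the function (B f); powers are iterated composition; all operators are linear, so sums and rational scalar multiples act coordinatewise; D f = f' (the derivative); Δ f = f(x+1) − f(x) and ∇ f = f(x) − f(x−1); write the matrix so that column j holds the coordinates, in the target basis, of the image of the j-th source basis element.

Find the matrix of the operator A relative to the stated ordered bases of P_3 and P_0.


the matrix is [[0, 0, 0, 0]] (rows listed top to bottom)

image of 1: 0
image of x: 0
image of x^2: 0
image of x^3: 0
each image's coordinates form column j of the matrix


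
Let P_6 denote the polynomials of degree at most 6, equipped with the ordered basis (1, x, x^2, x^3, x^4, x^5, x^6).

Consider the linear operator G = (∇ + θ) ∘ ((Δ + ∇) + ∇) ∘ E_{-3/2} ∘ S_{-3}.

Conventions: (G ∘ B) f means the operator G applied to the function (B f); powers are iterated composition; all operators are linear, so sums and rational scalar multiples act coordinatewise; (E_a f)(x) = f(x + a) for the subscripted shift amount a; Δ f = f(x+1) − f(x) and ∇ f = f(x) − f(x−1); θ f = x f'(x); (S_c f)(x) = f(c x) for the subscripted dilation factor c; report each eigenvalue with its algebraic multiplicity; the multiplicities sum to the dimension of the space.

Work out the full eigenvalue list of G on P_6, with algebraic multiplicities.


λ = 0 (multiplicity 7)

image of 1: 0
image of x: 0
image of x^2: 54x + 54
image of x^3: -486x^2 + 324x + 1053
image of x^4: 2916x^3 - 6804x^2 - 3645x + 14823
image of x^5: -14580x^4 + 58320x^3 - 40095x^2 - 133650x + 368145/2
image of x^6: 65610x^5 - 371790x^4 + 645165x^3 + 404595x^2 - (19938879/8)x + 17170137/8
the matrix is upper triangular; its diagonal is (0, 0, 0, 0, 0, 0, 0)
for a triangular matrix the eigenvalues are the diagonal entries, with algebraic multiplicity their repetition count


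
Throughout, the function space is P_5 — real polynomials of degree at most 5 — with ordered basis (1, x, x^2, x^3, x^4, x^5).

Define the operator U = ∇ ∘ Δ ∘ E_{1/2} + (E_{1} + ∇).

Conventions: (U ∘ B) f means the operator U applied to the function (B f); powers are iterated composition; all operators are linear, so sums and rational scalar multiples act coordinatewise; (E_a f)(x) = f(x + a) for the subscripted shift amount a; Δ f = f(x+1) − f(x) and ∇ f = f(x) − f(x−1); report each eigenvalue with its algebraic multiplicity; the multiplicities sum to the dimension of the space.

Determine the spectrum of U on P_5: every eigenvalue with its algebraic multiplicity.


λ = 1 (multiplicity 6)

image of 1: 1
image of x: x + 2
image of x^2: x^2 + 4x + 2
image of x^3: x^3 + 6x^2 + 6x + 5
image of x^4: x^4 + 8x^3 + 12x^2 + 20x + 5
image of x^5: x^5 + 10x^4 + 20x^3 + 50x^2 + 25x + 19/2
the matrix is upper triangular; its diagonal is (1, 1, 1, 1, 1, 1)
for a triangular matrix the eigenvalues are the diagonal entries, with algebraic multiplicity their repetition count


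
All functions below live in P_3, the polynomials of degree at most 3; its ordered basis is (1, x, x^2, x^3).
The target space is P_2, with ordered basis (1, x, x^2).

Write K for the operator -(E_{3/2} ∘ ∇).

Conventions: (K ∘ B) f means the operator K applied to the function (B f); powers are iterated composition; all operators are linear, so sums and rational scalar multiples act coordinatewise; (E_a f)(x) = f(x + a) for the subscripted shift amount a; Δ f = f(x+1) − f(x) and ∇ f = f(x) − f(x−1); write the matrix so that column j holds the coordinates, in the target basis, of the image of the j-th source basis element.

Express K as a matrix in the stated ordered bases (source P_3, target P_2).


image of 1: 0
image of x: -1
image of x^2: -2x - 2
image of x^3: -3x^2 - 6x - 13/4
each image's coordinates form column j of the matrix

the matrix is [[0, -1, -2, -13/4]; [0, 0, -2, -6]; [0, 0, 0, -3]] (rows listed top to bottom)


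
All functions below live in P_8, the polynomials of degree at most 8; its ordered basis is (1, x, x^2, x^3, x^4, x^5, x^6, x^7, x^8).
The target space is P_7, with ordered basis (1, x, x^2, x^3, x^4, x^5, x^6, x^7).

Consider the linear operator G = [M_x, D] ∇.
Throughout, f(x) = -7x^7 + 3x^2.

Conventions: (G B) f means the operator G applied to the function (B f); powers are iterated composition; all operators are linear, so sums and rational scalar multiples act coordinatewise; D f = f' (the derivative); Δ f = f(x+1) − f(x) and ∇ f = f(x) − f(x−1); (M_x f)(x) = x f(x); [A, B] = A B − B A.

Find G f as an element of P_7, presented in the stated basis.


the image equals g(x) = 49x^6 - 147x^5 + 245x^4 - 245x^3 + 147x^2 - 55x + 10

∇ f = -49x^6 + 147x^5 - 245x^4 + 245x^3 - 147x^2 + 55x - 10
D ∇ f = -294x^5 + 735x^4 - 980x^3 + 735x^2 - 294x + 55
M_x D ∇ f = -294x^6 + 735x^5 - 980x^4 + 735x^3 - 294x^2 + 55x
M_x ∇ f = -49x^7 + 147x^6 - 245x^5 + 245x^4 - 147x^3 + 55x^2 - 10x
D M_x ∇ f = -343x^6 + 882x^5 - 1225x^4 + 980x^3 - 441x^2 + 110x - 10
[M_x, D] ∇ f = 49x^6 - 147x^5 + 245x^4 - 245x^3 + 147x^2 - 55x + 10


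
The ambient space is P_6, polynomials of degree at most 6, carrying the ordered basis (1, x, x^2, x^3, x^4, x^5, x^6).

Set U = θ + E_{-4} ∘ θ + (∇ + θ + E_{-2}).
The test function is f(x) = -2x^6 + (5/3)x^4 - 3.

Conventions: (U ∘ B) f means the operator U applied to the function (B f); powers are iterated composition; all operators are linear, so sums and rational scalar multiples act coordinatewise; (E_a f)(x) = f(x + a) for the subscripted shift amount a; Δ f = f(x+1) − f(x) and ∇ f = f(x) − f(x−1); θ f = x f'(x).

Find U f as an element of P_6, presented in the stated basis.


the result is g(x) = -38x^6 + 300x^5 - (8845/3)x^4 + (46580/3)x^3 - 45860x^2 + (217040/3)x - 142648/3

θ f = -12x^6 + (20/3)x^4
θ f = -12x^6 + (20/3)x^4
E_{-4} θ f = -12x^6 + 288x^5 - (8620/3)x^4 + (45760/3)x^3 - 45440x^2 + (216064/3)x - 142336/3
∇ f = -12x^5 + 30x^4 - (100/3)x^3 + 20x^2 - (16/3)x + 1/3
θ f = -12x^6 + (20/3)x^4
E_{-2} f = -2x^6 + 24x^5 - (355/3)x^4 + (920/3)x^3 - 440x^2 + (992/3)x - 313/3
(∇ + θ + E_{-2}) f = -14x^6 + 12x^5 - (245/3)x^4 + (820/3)x^3 - 420x^2 + (976/3)x - 104
(θ + E_{-4} ∘ θ + (∇ + θ + E_{-2})) f = -38x^6 + 300x^5 - (8845/3)x^4 + (46580/3)x^3 - 45860x^2 + (217040/3)x - 142648/3


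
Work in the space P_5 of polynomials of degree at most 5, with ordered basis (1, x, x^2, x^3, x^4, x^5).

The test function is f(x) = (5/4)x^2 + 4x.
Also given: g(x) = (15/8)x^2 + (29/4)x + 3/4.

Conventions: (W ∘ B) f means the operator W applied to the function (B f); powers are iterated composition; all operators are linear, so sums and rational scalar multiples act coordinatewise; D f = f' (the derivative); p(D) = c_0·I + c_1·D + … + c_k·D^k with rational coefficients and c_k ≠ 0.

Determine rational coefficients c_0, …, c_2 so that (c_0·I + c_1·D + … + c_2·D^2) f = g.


c_0 = 3/2, c_1 = 1/2, c_2 = -1/2

D^0 f = (5/4)x^2 + 4x
D^1 f = (5/2)x + 4
D^2 f = 5/2
matching coefficients of g against c_0 f + c_1 Df + … from the top degree down determines the c_i
solution: c_0 = 3/2, c_1 = 1/2, c_2 = -1/2


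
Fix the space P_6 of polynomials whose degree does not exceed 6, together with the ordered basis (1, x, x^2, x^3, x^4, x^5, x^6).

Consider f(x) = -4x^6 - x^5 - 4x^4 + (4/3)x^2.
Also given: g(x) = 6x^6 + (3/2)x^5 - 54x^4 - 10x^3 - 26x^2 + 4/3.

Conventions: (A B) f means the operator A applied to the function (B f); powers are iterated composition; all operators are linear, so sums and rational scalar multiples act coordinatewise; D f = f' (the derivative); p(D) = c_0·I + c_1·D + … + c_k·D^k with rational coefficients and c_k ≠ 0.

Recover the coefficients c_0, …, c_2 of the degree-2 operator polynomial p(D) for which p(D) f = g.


D^0 f = -4x^6 - x^5 - 4x^4 + (4/3)x^2
D^1 f = -24x^5 - 5x^4 - 16x^3 + (8/3)x
D^2 f = -120x^4 - 20x^3 - 48x^2 + 8/3
matching coefficients of g against c_0 f + c_1 Df + … from the top degree down determines the c_i
solution: c_0 = -3/2, c_1 = 0, c_2 = 1/2

p(D) = -(3/2)·I + (1/2)·D^2, i.e. c_0 = -3/2, c_1 = 0, c_2 = 1/2


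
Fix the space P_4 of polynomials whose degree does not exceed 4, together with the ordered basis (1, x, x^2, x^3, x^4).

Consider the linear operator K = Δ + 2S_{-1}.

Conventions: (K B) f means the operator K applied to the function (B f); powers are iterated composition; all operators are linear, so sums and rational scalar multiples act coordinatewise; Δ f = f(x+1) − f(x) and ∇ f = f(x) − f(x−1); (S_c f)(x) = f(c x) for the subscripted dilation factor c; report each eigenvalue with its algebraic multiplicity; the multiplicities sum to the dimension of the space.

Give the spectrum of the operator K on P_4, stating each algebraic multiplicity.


image of 1: 2
image of x: -2x + 1
image of x^2: 2x^2 + 2x + 1
image of x^3: -2x^3 + 3x^2 + 3x + 1
image of x^4: 2x^4 + 4x^3 + 6x^2 + 4x + 1
the matrix is upper triangular; its diagonal is (2, -2, 2, -2, 2)
for a triangular matrix the eigenvalues are the diagonal entries, with algebraic multiplicity their repetition count

λ = -2 (multiplicity 2), λ = 2 (multiplicity 3)


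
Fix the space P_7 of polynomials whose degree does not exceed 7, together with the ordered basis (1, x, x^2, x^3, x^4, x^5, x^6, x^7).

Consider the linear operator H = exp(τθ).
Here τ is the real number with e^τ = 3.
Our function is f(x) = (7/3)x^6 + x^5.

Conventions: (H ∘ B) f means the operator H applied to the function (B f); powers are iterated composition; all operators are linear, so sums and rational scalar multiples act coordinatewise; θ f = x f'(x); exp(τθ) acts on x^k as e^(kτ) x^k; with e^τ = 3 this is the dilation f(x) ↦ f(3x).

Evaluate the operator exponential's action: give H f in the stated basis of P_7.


the image equals g(x) = 1701x^6 + 243x^5

exp(τθ) x^k = e^(kτ) x^k; with e^τ = 3 this sends x^k to 3^k x^k
x^5 ↦ 243 x^5
x^6 ↦ 729 x^6
applying this coordinatewise to f: exp(τθ) f = 1701x^6 + 243x^5


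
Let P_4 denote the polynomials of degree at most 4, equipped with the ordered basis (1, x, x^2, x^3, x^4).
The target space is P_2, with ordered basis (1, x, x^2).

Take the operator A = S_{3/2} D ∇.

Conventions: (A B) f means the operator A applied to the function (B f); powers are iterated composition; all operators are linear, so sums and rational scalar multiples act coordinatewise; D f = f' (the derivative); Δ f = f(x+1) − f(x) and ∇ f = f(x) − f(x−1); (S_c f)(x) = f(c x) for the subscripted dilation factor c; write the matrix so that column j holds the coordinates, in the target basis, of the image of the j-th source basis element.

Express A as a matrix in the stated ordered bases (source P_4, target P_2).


image of 1: 0
image of x: 0
image of x^2: 2
image of x^3: 9x - 3
image of x^4: 27x^2 - 18x + 4
each image's coordinates form column j of the matrix

the matrix is [[0, 0, 2, -3, 4]; [0, 0, 0, 9, -18]; [0, 0, 0, 0, 27]] (rows listed top to bottom)


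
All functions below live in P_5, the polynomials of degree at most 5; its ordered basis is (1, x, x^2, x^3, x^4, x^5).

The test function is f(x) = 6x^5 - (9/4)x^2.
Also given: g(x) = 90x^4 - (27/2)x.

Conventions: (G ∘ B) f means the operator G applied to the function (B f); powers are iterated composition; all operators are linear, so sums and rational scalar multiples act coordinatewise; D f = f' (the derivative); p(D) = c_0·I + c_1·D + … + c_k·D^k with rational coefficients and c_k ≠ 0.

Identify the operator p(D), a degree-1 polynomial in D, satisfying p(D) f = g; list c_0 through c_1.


p(D) = 3·D, i.e. c_0 = 0, c_1 = 3

D^0 f = 6x^5 - (9/4)x^2
D^1 f = 30x^4 - (9/2)x
matching coefficients of g against c_0 f + c_1 Df + … from the top degree down determines the c_i
solution: c_0 = 0, c_1 = 3


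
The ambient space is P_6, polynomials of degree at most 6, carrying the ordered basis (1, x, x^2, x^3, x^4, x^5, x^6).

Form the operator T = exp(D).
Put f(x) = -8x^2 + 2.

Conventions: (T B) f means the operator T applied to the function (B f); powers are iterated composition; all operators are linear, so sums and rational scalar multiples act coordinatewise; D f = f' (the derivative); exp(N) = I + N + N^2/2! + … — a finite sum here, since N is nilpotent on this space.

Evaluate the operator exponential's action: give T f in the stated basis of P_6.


order-1 term: -16x
order-2 term: -8
the series for exp(D) f terminates at order 2
exp(D) f = -8x^2 - 16x - 6

the image equals g(x) = -8x^2 - 16x - 6


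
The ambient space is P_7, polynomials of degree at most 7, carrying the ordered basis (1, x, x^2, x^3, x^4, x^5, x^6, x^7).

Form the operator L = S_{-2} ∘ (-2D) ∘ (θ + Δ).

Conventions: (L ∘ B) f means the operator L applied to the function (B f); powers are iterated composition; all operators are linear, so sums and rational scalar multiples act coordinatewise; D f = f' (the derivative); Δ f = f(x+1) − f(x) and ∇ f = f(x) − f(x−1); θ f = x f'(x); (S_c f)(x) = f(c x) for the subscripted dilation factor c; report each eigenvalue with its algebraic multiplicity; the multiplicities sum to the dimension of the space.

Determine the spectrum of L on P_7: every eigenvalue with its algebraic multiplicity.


image of 1: 0
image of x: -2
image of x^2: 16x - 4
image of x^3: -72x^2 + 24x - 6
image of x^4: 256x^3 - 96x^2 + 48x - 8
image of x^5: -800x^4 + 320x^3 - 240x^2 + 80x - 10
image of x^6: 2304x^5 - 960x^4 + 960x^3 - 480x^2 + 120x - 12
image of x^7: -6272x^6 + 2688x^5 - 3360x^4 + 2240x^3 - 840x^2 + 168x - 14
the matrix is upper triangular; its diagonal is (0, 0, 0, 0, 0, 0, 0, 0)
for a triangular matrix the eigenvalues are the diagonal entries, with algebraic multiplicity their repetition count

λ = 0 (multiplicity 8)


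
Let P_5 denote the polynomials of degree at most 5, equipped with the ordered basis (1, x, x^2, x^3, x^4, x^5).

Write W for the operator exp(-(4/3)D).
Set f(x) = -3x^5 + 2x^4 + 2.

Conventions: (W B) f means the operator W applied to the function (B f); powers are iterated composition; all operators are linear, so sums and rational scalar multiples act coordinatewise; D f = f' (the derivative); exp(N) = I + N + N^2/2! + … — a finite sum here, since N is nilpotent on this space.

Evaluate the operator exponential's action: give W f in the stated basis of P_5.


order-1 term: 20x^4 - (32/3)x^3
order-2 term: -(160/3)x^3 + (64/3)x^2
order-3 term: (640/9)x^2 - (512/27)x
order-4 term: -(1280/27)x + 512/81
order-5 term: 1024/81
the series for exp(-(4/3)D) f terminates at order 5
exp(-(4/3)D) f = -3x^5 + 22x^4 - 64x^3 + (832/9)x^2 - (1792/27)x + 566/27

the image equals g(x) = -3x^5 + 22x^4 - 64x^3 + (832/9)x^2 - (1792/27)x + 566/27


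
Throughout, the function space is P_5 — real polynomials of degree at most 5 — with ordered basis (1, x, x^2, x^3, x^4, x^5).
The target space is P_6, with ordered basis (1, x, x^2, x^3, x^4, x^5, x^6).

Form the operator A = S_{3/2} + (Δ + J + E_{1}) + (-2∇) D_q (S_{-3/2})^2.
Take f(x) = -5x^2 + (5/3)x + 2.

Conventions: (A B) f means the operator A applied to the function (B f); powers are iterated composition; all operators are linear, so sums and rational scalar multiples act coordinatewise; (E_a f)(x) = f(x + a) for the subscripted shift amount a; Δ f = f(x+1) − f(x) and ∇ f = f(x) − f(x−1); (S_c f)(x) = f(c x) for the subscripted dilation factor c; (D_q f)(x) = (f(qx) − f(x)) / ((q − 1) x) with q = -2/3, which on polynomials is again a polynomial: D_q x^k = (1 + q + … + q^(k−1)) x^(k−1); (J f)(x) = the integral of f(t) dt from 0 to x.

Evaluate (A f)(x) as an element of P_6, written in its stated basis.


g(x) = -(5/3)x^3 - (185/12)x^2 - (83/6)x + 341/24

S_{3/2} f = -(45/4)x^2 + (5/2)x + 2
Δ f = -10x - 10/3
J f = -(5/3)x^3 + (5/6)x^2 + 2x
E_{1} f = -5x^2 - (25/3)x - 4/3
(Δ + J + E_{1}) f = -(5/3)x^3 - (25/6)x^2 - (49/3)x - 14/3
S_{-3/2} f = -(45/4)x^2 - (5/2)x + 2
S_{-3/2} S_{-3/2} f = -(405/16)x^2 + (15/4)x + 2
D_q (S_{-3/2})^2 f = -(135/16)x + 15/4
∇ D_q (S_{-3/2})^2 f = -135/16
(-2∇) D_q (S_{-3/2})^2 f = 135/8
(S_{3/2} + (Δ + J + E_{1}) + (-2∇) D_q (S_{-3/2})^2) f = -(5/3)x^3 - (185/12)x^2 - (83/6)x + 341/24


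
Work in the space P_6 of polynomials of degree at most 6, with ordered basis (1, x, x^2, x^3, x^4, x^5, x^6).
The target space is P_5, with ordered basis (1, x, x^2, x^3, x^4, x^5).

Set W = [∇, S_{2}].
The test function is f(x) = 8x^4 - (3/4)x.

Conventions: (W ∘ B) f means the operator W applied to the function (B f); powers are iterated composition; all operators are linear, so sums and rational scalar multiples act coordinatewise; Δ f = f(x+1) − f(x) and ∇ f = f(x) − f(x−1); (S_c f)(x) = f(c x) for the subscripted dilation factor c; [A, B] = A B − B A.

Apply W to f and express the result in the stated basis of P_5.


S_{2} f = 128x^4 - (3/2)x
∇ S_{2} f = 512x^3 - 768x^2 + 512x - 259/2
∇ f = 32x^3 - 48x^2 + 32x - 35/4
S_{2} ∇ f = 256x^3 - 192x^2 + 64x - 35/4
[∇, S_{2}] f = 256x^3 - 576x^2 + 448x - 483/4

g(x) = 256x^3 - 576x^2 + 448x - 483/4


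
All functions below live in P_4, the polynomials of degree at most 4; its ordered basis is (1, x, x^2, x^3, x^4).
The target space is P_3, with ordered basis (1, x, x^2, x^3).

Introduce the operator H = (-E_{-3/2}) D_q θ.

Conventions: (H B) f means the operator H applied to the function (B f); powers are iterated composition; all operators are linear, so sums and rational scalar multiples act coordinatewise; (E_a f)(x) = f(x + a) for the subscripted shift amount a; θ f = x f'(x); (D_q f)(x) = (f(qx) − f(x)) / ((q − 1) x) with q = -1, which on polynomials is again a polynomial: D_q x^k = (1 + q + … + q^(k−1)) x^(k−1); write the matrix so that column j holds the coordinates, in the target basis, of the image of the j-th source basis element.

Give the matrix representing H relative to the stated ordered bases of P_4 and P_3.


image of 1: 0
image of x: -1
image of x^2: 0
image of x^3: -3x^2 + 9x - 27/4
image of x^4: 0
each image's coordinates form column j of the matrix

the matrix is [[0, -1, 0, -27/4, 0]; [0, 0, 0, 9, 0]; [0, 0, 0, -3, 0]; [0, 0, 0, 0, 0]] (rows listed top to bottom)


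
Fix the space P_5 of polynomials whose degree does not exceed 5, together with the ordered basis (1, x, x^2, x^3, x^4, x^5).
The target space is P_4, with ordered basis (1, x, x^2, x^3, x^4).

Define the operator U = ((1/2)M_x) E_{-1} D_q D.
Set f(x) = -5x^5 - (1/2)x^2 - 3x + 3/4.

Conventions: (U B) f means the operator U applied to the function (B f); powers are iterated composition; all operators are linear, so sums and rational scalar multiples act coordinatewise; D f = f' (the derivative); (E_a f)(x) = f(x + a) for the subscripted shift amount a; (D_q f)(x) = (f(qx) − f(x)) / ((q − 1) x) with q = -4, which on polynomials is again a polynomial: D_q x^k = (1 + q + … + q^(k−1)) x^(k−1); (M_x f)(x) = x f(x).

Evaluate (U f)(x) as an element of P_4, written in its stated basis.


D f = -25x^4 - x - 3
D_q D f = 1275x^3 - 1
E_{-1} D_q D f = 1275x^3 - 3825x^2 + 3825x - 1276
M_x (E_{-1} D_q D) f = 1275x^4 - 3825x^3 + 3825x^2 - 1276x
((1/2)M_x) (E_{-1} D_q D) f = (1275/2)x^4 - (3825/2)x^3 + (3825/2)x^2 - 638x

the result is g(x) = (1275/2)x^4 - (3825/2)x^3 + (3825/2)x^2 - 638x


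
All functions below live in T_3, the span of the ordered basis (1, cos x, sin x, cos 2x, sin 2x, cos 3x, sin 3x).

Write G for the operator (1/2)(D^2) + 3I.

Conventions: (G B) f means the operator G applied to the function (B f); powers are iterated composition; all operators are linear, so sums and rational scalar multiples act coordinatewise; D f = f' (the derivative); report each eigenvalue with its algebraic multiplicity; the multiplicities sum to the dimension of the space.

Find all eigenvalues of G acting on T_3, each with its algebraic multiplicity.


λ = -3/2 (multiplicity 2), λ = 1 (multiplicity 2), λ = 5/2 (multiplicity 2), λ = 3 (multiplicity 1)

image of 1: 3
image of cos x: (5/2)cos x
image of sin x: (5/2)sin x
image of cos 2x: cos 2x
image of sin 2x: sin 2x
image of cos 3x: -(3/2)cos 3x
image of sin 3x: -(3/2)sin 3x
the matrix is diagonal; its diagonal is (3, 5/2, 5/2, 1, 1, -3/2, -3/2)
for a triangular matrix the eigenvalues are the diagonal entries, with algebraic multiplicity their repetition count


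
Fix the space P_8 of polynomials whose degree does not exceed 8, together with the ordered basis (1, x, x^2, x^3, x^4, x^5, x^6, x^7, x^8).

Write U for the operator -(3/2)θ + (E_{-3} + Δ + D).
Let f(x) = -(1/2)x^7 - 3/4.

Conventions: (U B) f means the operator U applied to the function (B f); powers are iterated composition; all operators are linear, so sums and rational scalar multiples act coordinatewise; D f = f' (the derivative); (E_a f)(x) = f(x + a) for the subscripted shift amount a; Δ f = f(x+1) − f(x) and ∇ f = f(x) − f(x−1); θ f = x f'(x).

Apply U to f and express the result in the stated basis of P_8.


θ f = -(7/2)x^7
(-(3/2)θ) f = (21/4)x^7
E_{-3} f = -(1/2)x^7 + (21/2)x^6 - (189/2)x^5 + (945/2)x^4 - (2835/2)x^3 + (5103/2)x^2 - (5103/2)x + 4371/4
Δ f = -(7/2)x^6 - (21/2)x^5 - (35/2)x^4 - (35/2)x^3 - (21/2)x^2 - (7/2)x - 1/2
D f = -(7/2)x^6
(E_{-3} + Δ + D) f = -(1/2)x^7 + (7/2)x^6 - 105x^5 + 455x^4 - 1435x^3 + 2541x^2 - 2555x + 4369/4
(-(3/2)θ + (E_{-3} + Δ + D)) f = (19/4)x^7 + (7/2)x^6 - 105x^5 + 455x^4 - 1435x^3 + 2541x^2 - 2555x + 4369/4

g(x) = (19/4)x^7 + (7/2)x^6 - 105x^5 + 455x^4 - 1435x^3 + 2541x^2 - 2555x + 4369/4


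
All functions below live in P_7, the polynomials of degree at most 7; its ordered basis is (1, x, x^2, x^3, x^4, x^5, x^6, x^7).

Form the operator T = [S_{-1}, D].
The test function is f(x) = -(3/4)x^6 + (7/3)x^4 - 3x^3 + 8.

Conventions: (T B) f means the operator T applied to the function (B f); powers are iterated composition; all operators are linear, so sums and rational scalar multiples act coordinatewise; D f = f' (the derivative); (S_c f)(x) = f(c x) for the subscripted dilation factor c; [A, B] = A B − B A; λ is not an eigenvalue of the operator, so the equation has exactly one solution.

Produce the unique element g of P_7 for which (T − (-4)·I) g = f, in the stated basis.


g(x) = -(3/16)x^6 - (9/16)x^5 + (191/96)x^4 + (155/48)x^3 - (155/32)x^2 - (155/32)x + 283/64

write g with unknown coordinates in the stated basis and equate coefficients in (T − (-4)·I) g = f
solving from the highest basis element down gives g = -(3/16)x^6 - (9/16)x^5 + (191/96)x^4 + (155/48)x^3 - (155/32)x^2 - (155/32)x + 283/64
check: T g = (9/4)x^5 - (45/8)x^4 - (191/12)x^3 + (155/8)x^2 + (155/8)x - 155/16
so T g − (-4)·g = -(3/4)x^6 + (7/3)x^4 - 3x^3 + 8 = f ✓


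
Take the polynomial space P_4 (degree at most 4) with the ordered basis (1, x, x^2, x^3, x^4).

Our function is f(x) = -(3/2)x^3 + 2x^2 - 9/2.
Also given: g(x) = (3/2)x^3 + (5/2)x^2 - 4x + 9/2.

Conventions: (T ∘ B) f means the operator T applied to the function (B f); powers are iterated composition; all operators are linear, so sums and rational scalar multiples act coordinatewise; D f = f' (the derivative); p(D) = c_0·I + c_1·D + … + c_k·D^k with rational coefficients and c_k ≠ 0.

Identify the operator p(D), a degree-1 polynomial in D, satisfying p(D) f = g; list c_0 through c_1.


D^0 f = -(3/2)x^3 + 2x^2 - 9/2
D^1 f = -(9/2)x^2 + 4x
matching coefficients of g against c_0 f + c_1 Df + … from the top degree down determines the c_i
solution: c_0 = -1, c_1 = -1

c_0 = -1, c_1 = -1


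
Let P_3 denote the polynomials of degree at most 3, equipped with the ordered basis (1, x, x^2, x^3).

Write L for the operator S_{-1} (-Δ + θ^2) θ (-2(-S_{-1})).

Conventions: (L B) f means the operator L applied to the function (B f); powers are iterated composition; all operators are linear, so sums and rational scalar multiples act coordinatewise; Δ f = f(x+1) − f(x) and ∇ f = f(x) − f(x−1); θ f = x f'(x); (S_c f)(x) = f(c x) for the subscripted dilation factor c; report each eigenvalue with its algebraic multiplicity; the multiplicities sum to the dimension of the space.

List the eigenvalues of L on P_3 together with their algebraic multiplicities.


image of 1: 0
image of x: 2x + 2
image of x^2: 16x^2 + 8x - 4
image of x^3: 54x^3 + 18x^2 - 18x + 6
the matrix is upper triangular; its diagonal is (0, 2, 16, 54)
for a triangular matrix the eigenvalues are the diagonal entries, with algebraic multiplicity their repetition count

λ = 0 (multiplicity 1), λ = 2 (multiplicity 1), λ = 16 (multiplicity 1), λ = 54 (multiplicity 1)


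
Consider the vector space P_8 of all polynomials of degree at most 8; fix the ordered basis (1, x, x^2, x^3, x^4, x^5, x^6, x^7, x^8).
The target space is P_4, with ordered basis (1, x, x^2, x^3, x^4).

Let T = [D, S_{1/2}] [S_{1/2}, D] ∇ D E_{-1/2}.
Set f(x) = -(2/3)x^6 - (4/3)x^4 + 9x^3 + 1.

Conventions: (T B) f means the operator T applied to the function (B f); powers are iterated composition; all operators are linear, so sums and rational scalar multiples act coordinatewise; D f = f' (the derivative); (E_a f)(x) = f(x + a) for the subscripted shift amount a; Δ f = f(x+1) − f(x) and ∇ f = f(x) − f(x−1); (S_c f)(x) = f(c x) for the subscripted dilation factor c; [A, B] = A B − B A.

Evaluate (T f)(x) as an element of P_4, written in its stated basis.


E_{-1/2} f = -(2/3)x^6 + 2x^5 - (23/6)x^4 + (40/3)x^3 - (129/8)x^2 + (181/24)x - 7/32
D E_{-1/2} f = -4x^5 + 10x^4 - (46/3)x^3 + 40x^2 - (129/4)x + 181/24
∇ D E_{-1/2} f = -20x^4 + 80x^3 - 146x^2 + 186x - 1219/12
D ∇ D E_{-1/2} f = -80x^3 + 240x^2 - 292x + 186
S_{1/2} D ∇ D E_{-1/2} f = -10x^3 + 60x^2 - 146x + 186
S_{1/2} ∇ D E_{-1/2} f = -(5/4)x^4 + 10x^3 - (73/2)x^2 + 93x - 1219/12
D S_{1/2} ∇ D E_{-1/2} f = -5x^3 + 30x^2 - 73x + 93
[S_{1/2}, D] ∇ D E_{-1/2} f = -5x^3 + 30x^2 - 73x + 93
S_{1/2} [S_{1/2}, D] ∇ D E_{-1/2} f = -(5/8)x^3 + (15/2)x^2 - (73/2)x + 93
D S_{1/2} [S_{1/2}, D] ∇ D E_{-1/2} f = -(15/8)x^2 + 15x - 73/2
D [S_{1/2}, D] ∇ D E_{-1/2} f = -15x^2 + 60x - 73
S_{1/2} D [S_{1/2}, D] ∇ D E_{-1/2} f = -(15/4)x^2 + 30x - 73
[D, S_{1/2}] [S_{1/2}, D] ∇ D E_{-1/2} f = (15/8)x^2 - 15x + 73/2

the result is g(x) = (15/8)x^2 - 15x + 73/2


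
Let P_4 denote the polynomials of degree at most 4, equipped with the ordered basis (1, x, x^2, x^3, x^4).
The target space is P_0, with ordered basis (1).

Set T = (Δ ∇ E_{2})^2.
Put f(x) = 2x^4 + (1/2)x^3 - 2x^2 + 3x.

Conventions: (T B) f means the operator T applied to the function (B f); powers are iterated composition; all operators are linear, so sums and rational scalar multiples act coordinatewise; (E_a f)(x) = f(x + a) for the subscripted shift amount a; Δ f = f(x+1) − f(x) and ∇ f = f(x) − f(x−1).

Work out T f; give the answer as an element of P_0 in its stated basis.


E_{2} f = 2x^4 + (33/2)x^3 + 49x^2 + 65x + 34
∇ E_{2} f = 8x^3 + (75/2)x^2 + (113/2)x + 61/2
Δ ∇ E_{2} f = 24x^2 + 99x + 102
E_{2} (Δ ∇ E_{2}) f = 24x^2 + 195x + 396
∇ E_{2} (Δ ∇ E_{2}) f = 48x + 171
Δ ∇ E_{2} (Δ ∇ E_{2}) f = 48

g(x) = 48


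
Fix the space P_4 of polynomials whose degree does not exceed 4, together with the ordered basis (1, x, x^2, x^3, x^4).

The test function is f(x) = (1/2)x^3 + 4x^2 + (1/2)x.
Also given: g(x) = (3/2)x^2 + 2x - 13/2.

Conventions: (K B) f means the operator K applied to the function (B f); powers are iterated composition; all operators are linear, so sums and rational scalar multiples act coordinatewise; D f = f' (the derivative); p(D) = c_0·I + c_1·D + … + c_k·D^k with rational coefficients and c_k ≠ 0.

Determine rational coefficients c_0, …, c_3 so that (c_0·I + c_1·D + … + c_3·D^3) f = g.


c_0 = 0, c_1 = 1, c_2 = -2, c_3 = 3

D^0 f = (1/2)x^3 + 4x^2 + (1/2)x
D^1 f = (3/2)x^2 + 8x + 1/2
D^2 f = 3x + 8
D^3 f = 3
matching coefficients of g against c_0 f + c_1 Df + … from the top degree down determines the c_i
solution: c_0 = 0, c_1 = 1, c_2 = -2, c_3 = 3


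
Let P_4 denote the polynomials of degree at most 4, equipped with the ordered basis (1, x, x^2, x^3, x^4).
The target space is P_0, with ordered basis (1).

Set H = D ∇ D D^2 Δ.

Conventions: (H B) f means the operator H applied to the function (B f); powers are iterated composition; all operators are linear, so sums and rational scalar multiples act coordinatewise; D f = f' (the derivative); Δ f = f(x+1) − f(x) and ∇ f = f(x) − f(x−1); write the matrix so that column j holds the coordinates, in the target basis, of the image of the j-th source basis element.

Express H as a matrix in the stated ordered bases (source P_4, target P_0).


image of 1: 0
image of x: 0
image of x^2: 0
image of x^3: 0
image of x^4: 0
each image's coordinates form column j of the matrix

the matrix is [[0, 0, 0, 0, 0]] (rows listed top to bottom)


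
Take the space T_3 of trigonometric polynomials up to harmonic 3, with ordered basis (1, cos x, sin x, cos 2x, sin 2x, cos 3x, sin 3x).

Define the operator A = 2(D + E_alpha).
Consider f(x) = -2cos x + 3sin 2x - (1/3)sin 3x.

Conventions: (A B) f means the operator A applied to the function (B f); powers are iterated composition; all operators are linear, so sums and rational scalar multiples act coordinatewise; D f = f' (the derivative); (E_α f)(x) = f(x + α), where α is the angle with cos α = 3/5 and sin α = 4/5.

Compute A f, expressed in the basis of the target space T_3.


D f = 2sin x + 6cos 2x - cos 3x
E_alpha f = -(6/5)cos x + (8/5)sin x + (72/25)cos 2x - (21/25)sin 2x - (44/375)cos 3x + (39/125)sin 3x
(D + E_alpha) f = -(6/5)cos x + (18/5)sin x + (222/25)cos 2x - (21/25)sin 2x - (419/375)cos 3x + (39/125)sin 3x
(2(D + E_alpha)) f = -(12/5)cos x + (36/5)sin x + (444/25)cos 2x - (42/25)sin 2x - (838/375)cos 3x + (78/125)sin 3x

the image equals g(x) = -(12/5)cos x + (36/5)sin x + (444/25)cos 2x - (42/25)sin 2x - (838/375)cos 3x + (78/125)sin 3x


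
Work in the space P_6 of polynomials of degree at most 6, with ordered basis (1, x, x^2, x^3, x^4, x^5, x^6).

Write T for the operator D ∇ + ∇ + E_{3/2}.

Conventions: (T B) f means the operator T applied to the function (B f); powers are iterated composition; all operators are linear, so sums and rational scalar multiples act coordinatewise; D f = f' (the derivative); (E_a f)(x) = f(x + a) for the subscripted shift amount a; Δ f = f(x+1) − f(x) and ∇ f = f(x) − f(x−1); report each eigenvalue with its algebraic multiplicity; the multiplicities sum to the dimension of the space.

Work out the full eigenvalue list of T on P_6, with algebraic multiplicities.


image of 1: 1
image of x: x + 5/2
image of x^2: x^2 + 5x + 13/4
image of x^3: x^3 + (15/2)x^2 + (39/4)x + 11/8
image of x^4: x^4 + 10x^3 + (39/2)x^2 + (11/2)x + 129/16
image of x^5: x^5 + (25/2)x^4 + (65/2)x^3 + (55/4)x^2 + (645/16)x + 115/32
image of x^6: x^6 + 15x^5 + (195/4)x^4 + (55/2)x^3 + (1935/16)x^2 + (345/16)x + 1049/64
the matrix is upper triangular; its diagonal is (1, 1, 1, 1, 1, 1, 1)
for a triangular matrix the eigenvalues are the diagonal entries, with algebraic multiplicity their repetition count

λ = 1 (multiplicity 7)


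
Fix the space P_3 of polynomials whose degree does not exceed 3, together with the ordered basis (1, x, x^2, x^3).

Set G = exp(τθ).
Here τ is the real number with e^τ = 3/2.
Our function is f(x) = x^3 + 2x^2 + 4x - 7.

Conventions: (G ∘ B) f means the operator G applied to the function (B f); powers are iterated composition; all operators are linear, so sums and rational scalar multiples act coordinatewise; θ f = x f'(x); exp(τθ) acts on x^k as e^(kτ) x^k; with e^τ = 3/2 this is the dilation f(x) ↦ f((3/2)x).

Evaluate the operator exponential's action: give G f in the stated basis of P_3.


exp(τθ) x^k = e^(kτ) x^k; with e^τ = 3/2 this sends x^k to (3/2)^k x^k
x ↦ 3/2 x
x^2 ↦ 9/4 x^2
x^3 ↦ 27/8 x^3
applying this coordinatewise to f: exp(τθ) f = (27/8)x^3 + (9/2)x^2 + 6x - 7

g(x) = (27/8)x^3 + (9/2)x^2 + 6x - 7


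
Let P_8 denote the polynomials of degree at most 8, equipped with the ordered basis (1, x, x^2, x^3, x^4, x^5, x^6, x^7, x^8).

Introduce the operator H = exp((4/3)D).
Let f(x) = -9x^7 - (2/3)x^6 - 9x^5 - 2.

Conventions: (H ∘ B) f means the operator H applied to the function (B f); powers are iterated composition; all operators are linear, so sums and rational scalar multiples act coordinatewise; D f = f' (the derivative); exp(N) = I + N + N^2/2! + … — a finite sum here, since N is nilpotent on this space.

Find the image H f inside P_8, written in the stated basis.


order-1 term: -84x^6 - (16/3)x^5 - 60x^4
order-2 term: -336x^5 - (160/9)x^4 - 160x^3
order-3 term: -(2240/3)x^4 - (2560/81)x^3 - (640/3)x^2
order-4 term: -(8960/9)x^3 - (2560/81)x^2 - (1280/9)x
order-5 term: -(7168/9)x^2 - (4096/243)x - 1024/27
order-6 term: -(28672/81)x - 8192/2187
order-7 term: -16384/243
the series for exp((4/3)D) f terminates at order 7
exp((4/3)D) f = -9x^7 - (254/3)x^6 - (1051/3)x^5 - (7420/9)x^4 - (96160/81)x^3 - (84352/81)x^2 - (124672/243)x - 242966/2187

the result is g(x) = -9x^7 - (254/3)x^6 - (1051/3)x^5 - (7420/9)x^4 - (96160/81)x^3 - (84352/81)x^2 - (124672/243)x - 242966/2187


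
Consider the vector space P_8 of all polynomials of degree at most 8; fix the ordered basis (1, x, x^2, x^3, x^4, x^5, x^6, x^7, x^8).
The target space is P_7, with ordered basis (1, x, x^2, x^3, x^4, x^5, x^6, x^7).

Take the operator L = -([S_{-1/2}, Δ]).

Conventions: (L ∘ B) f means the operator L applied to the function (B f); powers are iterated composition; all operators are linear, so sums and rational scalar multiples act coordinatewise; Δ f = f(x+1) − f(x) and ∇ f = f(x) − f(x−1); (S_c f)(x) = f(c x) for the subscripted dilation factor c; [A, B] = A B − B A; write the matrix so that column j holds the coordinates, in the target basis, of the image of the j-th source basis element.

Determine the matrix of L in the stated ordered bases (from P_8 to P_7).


image of 1: 0
image of x: -3/2
image of x^2: (3/2)x - 3/4
image of x^3: -(9/8)x^2 + (9/8)x - 9/8
image of x^4: (3/4)x^3 - (9/8)x^2 + (9/4)x - 15/16
image of x^5: -(15/32)x^4 + (15/16)x^3 - (45/16)x^2 + (75/32)x - 33/32
image of x^6: (9/32)x^5 - (45/64)x^4 + (45/16)x^3 - (225/64)x^2 + (99/32)x - 63/64
image of x^7: -(21/128)x^6 + (63/128)x^5 - (315/128)x^4 + (525/128)x^3 - (693/128)x^2 + (441/128)x - 129/128
image of x^8: (3/32)x^7 - (21/64)x^6 + (63/32)x^5 - (525/128)x^4 + (231/32)x^3 - (441/64)x^2 + (129/32)x - 255/256
each image's coordinates form column j of the matrix

the matrix is [[0, -3/2, -3/4, -9/8, -15/16, -33/32, -63/64, -129/128, -255/256]; [0, 0, 3/2, 9/8, 9/4, 75/32, 99/32, 441/128, 129/32]; [0, 0, 0, -9/8, -9/8, -45/16, -225/64, -693/128, -441/64]; [0, 0, 0, 0, 3/4, 15/16, 45/16, 525/128, 231/32]; [0, 0, 0, 0, 0, -15/32, -45/64, -315/128, -525/128]; [0, 0, 0, 0, 0, 0, 9/32, 63/128, 63/32]; [0, 0, 0, 0, 0, 0, 0, -21/128, -21/64]; [0, 0, 0, 0, 0, 0, 0, 0, 3/32]] (rows listed top to bottom)


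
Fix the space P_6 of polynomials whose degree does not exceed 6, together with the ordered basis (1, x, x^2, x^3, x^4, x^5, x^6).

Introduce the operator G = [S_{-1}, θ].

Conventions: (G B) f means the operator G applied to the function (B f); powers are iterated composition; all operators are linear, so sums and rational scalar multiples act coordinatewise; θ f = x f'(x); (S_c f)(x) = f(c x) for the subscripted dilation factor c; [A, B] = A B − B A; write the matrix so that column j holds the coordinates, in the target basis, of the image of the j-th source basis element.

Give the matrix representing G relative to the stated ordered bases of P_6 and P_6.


image of 1: 0
image of x: 0
image of x^2: 0
image of x^3: 0
image of x^4: 0
image of x^5: 0
image of x^6: 0
each image's coordinates form column j of the matrix

the matrix is [[0, 0, 0, 0, 0, 0, 0]; [0, 0, 0, 0, 0, 0, 0]; [0, 0, 0, 0, 0, 0, 0]; [0, 0, 0, 0, 0, 0, 0]; [0, 0, 0, 0, 0, 0, 0]; [0, 0, 0, 0, 0, 0, 0]; [0, 0, 0, 0, 0, 0, 0]] (rows listed top to bottom)


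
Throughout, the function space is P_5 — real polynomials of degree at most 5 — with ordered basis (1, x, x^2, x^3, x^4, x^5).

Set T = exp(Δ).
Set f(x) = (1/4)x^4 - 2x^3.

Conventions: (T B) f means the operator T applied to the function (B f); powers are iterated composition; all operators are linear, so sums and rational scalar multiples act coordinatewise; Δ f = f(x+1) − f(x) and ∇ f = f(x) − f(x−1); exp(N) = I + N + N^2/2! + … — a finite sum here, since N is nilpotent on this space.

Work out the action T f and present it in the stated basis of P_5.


order-1 term: x^3 - (9/2)x^2 - 5x - 7/4
order-2 term: (3/2)x^2 - 3x - 17/4
order-3 term: x - 1/2
order-4 term: 1/4
the series for exp(Δ) f terminates at order 4
exp(Δ) f = (1/4)x^4 - x^3 - 3x^2 - 7x - 25/4

g(x) = (1/4)x^4 - x^3 - 3x^2 - 7x - 25/4


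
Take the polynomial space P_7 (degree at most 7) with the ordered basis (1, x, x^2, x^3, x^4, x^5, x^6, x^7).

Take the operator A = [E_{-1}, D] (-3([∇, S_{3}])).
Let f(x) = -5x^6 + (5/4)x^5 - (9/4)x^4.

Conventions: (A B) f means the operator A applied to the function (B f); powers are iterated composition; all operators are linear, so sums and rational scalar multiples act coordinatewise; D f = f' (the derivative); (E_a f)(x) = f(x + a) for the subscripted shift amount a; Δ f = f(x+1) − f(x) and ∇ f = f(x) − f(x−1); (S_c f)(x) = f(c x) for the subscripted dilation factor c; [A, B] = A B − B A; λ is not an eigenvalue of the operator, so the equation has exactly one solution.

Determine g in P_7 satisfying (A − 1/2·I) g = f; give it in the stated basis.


write g with unknown coordinates in the stated basis and equate coefficients in (A − 1/2·I) g = f
solving from the highest basis element down gives g = 10x^6 - (5/2)x^5 + (9/2)x^4
check: A g = 0
so A g − 1/2·g = -5x^6 + (5/4)x^5 - (9/4)x^4 = f ✓

g(x) = 10x^6 - (5/2)x^5 + (9/2)x^4
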